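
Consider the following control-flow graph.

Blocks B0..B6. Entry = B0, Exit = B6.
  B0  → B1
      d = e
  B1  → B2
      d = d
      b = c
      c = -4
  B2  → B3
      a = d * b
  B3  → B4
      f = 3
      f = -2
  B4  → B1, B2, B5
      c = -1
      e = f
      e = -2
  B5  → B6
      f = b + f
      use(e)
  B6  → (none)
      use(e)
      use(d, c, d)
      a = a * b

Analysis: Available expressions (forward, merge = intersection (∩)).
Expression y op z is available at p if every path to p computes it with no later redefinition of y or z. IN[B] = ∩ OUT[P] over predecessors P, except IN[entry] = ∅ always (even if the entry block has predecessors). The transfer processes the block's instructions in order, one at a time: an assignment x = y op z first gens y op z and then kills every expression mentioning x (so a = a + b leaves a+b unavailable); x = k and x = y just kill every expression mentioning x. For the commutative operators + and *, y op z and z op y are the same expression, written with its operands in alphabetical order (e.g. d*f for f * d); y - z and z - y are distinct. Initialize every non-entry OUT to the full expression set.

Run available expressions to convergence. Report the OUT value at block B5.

Converged values:
  B0:   IN={}   OUT={}
  B1:   IN={}   OUT={}
  B2:   IN={}   OUT={b*d}
  B3:   IN={b*d}   OUT={b*d}
  B4:   IN={b*d}   OUT={b*d}
  B5:   IN={b*d}   OUT={b*d}
  B6:   IN={b*d}   OUT={b*d}

Merge at B5: IN[B5] = OUT[B4] = {b*d}
Applying B5's transfer function to that IN value gives OUT[B5] (row B5 above).

Answer: {b*d}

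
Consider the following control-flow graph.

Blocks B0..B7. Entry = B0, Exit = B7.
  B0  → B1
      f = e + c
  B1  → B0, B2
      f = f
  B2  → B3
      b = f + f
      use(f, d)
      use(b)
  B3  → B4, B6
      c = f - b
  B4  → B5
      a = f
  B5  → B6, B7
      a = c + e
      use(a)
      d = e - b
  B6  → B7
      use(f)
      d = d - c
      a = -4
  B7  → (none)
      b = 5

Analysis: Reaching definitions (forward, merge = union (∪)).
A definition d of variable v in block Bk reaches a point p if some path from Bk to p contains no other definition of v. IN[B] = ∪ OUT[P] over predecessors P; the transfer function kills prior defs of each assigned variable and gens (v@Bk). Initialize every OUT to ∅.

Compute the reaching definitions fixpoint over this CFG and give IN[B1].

Answer: {f@B0}

Trace:
Converged values:
  B0:  IN={f@B1}  OUT={f@B0}
  B1:  IN={f@B0}  OUT={f@B1}
  B2:  IN={f@B1}  OUT={b@B2, f@B1}
  B3:  IN={b@B2, f@B1}  OUT={b@B2, c@B3, f@B1}
  B4:  IN={b@B2, c@B3, f@B1}  OUT={a@B4, b@B2, c@B3, f@B1}
  B5:  IN={a@B4, b@B2, c@B3, f@B1}  OUT={a@B5, b@B2, c@B3, d@B5, f@B1}
  B6:  IN={a@B5, b@B2, c@B3, d@B5, f@B1}  OUT={a@B6, b@B2, c@B3, d@B6, f@B1}
  B7:  IN={a@B5, a@B6, b@B2, c@B3, d@B5, d@B6, f@B1}  OUT={a@B5, a@B6, b@B7, c@B3, d@B5, d@B6, f@B1}

Merge at B1: IN[B1] = OUT[B0] = {f@B0}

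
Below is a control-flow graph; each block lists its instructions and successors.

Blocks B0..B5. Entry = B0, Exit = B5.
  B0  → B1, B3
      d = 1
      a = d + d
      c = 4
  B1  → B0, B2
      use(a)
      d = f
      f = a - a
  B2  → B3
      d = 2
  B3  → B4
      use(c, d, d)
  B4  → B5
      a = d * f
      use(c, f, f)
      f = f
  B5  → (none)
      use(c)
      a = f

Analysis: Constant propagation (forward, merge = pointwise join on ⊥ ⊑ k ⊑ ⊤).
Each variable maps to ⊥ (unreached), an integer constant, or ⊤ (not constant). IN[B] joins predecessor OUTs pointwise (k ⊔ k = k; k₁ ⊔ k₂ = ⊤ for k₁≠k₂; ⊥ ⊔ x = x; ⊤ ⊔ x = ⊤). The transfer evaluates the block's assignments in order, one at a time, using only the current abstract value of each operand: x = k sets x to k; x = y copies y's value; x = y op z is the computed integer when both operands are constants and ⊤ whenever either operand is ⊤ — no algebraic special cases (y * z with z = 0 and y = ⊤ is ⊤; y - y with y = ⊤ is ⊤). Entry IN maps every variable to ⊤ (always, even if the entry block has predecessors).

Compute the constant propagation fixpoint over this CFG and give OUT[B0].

Answer: {a: 2, b: ⊤, c: 4, d: 1, e: ⊤, f: ⊤}

Trace:
Fixpoint table:
  B0:   IN=(all ⊤)   OUT={a:2, c:4, d:1; rest ⊤}
  B1:   IN={a:2, c:4, d:1; rest ⊤}   OUT={a:2, c:4, f:0; rest ⊤}
  B2:   IN={a:2, c:4, f:0; rest ⊤}   OUT={a:2, c:4, d:2, f:0; rest ⊤}
  B3:   IN={a:2, c:4; rest ⊤}   OUT={a:2, c:4; rest ⊤}
  B4:   IN={a:2, c:4; rest ⊤}   OUT={c:4; rest ⊤}
  B5:   IN={c:4; rest ⊤}   OUT={c:4; rest ⊤}

Merge at B0 (entry node, so the boundary value (all ⊤) is joined with the incoming edge(s)): IN[B0] = (all ⊤) ⊔ OUT[B1] = {a: ⊤, b: ⊤, c: ⊤, d: ⊤, e: ⊤, f: ⊤}
Applying B0's transfer function to that IN value gives OUT[B0] (row B0 above).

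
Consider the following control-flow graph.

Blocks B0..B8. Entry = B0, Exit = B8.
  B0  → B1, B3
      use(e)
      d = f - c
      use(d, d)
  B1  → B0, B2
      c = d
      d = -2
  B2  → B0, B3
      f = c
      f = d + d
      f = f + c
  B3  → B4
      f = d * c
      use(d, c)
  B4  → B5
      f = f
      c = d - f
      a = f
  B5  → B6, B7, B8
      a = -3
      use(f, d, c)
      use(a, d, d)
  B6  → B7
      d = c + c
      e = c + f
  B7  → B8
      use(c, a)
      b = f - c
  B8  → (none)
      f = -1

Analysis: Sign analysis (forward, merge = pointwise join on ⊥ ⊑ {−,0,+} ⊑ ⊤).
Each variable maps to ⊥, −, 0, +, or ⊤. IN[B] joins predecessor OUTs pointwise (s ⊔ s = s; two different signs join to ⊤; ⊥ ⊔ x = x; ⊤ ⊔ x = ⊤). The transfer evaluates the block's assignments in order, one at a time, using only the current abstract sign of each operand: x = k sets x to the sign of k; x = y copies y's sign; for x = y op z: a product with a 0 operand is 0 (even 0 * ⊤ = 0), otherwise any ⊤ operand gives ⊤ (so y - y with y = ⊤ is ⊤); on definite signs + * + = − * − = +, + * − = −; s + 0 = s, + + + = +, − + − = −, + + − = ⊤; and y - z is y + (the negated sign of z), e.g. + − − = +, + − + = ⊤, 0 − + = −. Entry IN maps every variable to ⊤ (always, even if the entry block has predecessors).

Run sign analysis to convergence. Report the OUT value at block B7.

Per-block solution:
  B0: | IN=(all ⊤) | OUT=(all ⊤)
  B1: | IN=(all ⊤) | OUT={d:-; rest ⊤}
  B2: | IN={d:-; rest ⊤} | OUT={d:-; rest ⊤}
  B3: | IN=(all ⊤) | OUT=(all ⊤)
  B4: | IN=(all ⊤) | OUT=(all ⊤)
  B5: | IN=(all ⊤) | OUT={a:-; rest ⊤}
  B6: | IN={a:-; rest ⊤} | OUT={a:-; rest ⊤}
  B7: | IN={a:-; rest ⊤} | OUT={a:-; rest ⊤}
  B8: | IN={a:-; rest ⊤} | OUT={a:-, f:-; rest ⊤}

Merge at B7: IN[B7] = OUT[B5] ⊔ OUT[B6] = {a: -, b: ⊤, c: ⊤, d: ⊤, e: ⊤, f: ⊤}
Applying B7's transfer function to that IN value gives OUT[B7] (row B7 above).

Answer: {a: -, b: ⊤, c: ⊤, d: ⊤, e: ⊤, f: ⊤}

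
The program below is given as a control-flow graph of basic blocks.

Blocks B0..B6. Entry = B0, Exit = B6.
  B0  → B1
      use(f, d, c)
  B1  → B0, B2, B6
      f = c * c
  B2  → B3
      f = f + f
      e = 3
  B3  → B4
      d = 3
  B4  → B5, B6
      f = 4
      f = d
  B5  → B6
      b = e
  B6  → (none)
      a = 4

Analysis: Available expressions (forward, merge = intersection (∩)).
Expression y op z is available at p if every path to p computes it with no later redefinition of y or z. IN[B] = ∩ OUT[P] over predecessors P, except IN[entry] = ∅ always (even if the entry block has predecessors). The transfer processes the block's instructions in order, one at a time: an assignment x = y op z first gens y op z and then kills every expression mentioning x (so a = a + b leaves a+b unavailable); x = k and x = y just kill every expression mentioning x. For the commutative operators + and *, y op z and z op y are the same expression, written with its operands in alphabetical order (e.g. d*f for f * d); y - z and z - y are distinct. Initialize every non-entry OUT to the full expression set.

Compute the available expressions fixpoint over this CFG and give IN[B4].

Answer: {c*c}

Derivation:
Fixpoint table:
  B0:  IN={}  OUT={}
  B1:  IN={}  OUT={c*c}
  B2:  IN={c*c}  OUT={c*c}
  B3:  IN={c*c}  OUT={c*c}
  B4:  IN={c*c}  OUT={c*c}
  B5:  IN={c*c}  OUT={c*c}
  B6:  IN={c*c}  OUT={c*c}

Merge at B4: IN[B4] = OUT[B3] = {c*c}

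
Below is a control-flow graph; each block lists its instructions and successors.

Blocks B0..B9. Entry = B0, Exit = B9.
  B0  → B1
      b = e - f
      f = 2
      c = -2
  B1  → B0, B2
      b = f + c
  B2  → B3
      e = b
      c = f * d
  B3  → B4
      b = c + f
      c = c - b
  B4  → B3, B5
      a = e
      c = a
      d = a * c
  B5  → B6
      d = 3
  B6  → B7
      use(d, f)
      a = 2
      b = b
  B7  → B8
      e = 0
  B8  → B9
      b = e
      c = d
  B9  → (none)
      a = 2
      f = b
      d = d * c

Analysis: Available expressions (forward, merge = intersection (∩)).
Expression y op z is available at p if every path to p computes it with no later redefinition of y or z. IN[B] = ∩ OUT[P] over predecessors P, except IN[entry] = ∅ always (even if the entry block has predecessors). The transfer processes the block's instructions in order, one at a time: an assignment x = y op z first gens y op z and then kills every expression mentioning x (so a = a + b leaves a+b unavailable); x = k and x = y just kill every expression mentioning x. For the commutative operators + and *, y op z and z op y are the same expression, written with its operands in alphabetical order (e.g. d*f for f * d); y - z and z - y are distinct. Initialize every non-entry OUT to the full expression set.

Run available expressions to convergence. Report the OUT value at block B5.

Answer: {a*c}

Working:
Converged values:
  B0:   IN={}   OUT={}
  B1:   IN={}   OUT={c+f}
  B2:   IN={c+f}   OUT={d*f}
  B3:   IN={}   OUT={}
  B4:   IN={}   OUT={a*c}
  B5:   IN={a*c}   OUT={a*c}
  B6:   IN={a*c}   OUT={}
  B7:   IN={}   OUT={}
  B8:   IN={}   OUT={}
  B9:   IN={}   OUT={}

Merge at B5: IN[B5] = OUT[B4] = {a*c}
Applying B5's transfer function to that IN value gives OUT[B5] (row B5 above).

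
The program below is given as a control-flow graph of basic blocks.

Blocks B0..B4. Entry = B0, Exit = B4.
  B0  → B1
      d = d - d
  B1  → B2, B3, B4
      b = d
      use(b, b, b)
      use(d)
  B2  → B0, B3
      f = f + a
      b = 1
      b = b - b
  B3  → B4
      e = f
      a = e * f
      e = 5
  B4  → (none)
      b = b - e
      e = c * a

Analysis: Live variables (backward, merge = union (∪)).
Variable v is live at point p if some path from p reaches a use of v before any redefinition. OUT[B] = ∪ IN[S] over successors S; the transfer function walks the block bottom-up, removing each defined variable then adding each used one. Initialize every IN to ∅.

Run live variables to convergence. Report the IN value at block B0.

Answer: {a, c, d, e, f}

Working:
Per-block solution:
  B0:  IN={a, c, d, e, f}  OUT={a, c, d, e, f}
  B1:  IN={a, c, d, e, f}  OUT={a, b, c, d, e, f}
  B2:  IN={a, c, d, e, f}  OUT={a, b, c, d, e, f}
  B3:  IN={b, c, f}  OUT={a, b, c, e}
  B4:  IN={a, b, c, e}  OUT={}

Merge at B0: OUT[B0] = IN[B1] = {a, c, d, e, f}
Applying B0's transfer function to that OUT value gives IN[B0] (row B0 above).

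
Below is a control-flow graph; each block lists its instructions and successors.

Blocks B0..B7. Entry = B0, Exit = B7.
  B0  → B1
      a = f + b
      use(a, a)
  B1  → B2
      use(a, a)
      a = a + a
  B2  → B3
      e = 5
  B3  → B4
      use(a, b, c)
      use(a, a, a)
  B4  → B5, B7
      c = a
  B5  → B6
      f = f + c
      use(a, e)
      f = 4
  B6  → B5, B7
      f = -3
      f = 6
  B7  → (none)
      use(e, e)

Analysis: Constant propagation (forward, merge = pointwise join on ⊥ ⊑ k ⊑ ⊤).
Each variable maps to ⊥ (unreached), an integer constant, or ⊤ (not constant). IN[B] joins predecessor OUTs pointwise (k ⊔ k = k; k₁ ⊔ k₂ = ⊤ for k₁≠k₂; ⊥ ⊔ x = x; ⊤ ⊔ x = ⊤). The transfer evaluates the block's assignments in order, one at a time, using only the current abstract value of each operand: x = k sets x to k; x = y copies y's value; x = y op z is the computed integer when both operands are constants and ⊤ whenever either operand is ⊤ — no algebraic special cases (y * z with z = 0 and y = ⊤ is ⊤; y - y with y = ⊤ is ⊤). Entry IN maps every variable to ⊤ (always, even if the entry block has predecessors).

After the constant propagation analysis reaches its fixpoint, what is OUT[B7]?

Answer: {a: ⊤, b: ⊤, c: ⊤, d: ⊤, e: 5, f: ⊤}

Trace:
Per-block solution:
  B0:   IN=(all ⊤)   OUT=(all ⊤)
  B1:   IN=(all ⊤)   OUT=(all ⊤)
  B2:   IN=(all ⊤)   OUT={e:5; rest ⊤}
  B3:   IN={e:5; rest ⊤}   OUT={e:5; rest ⊤}
  B4:   IN={e:5; rest ⊤}   OUT={e:5; rest ⊤}
  B5:   IN={e:5; rest ⊤}   OUT={e:5, f:4; rest ⊤}
  B6:   IN={e:5, f:4; rest ⊤}   OUT={e:5, f:6; rest ⊤}
  B7:   IN={e:5; rest ⊤}   OUT={e:5; rest ⊤}

Merge at B7: IN[B7] = OUT[B4] ⊔ OUT[B6] = {a: ⊤, b: ⊤, c: ⊤, d: ⊤, e: 5, f: ⊤}
Applying B7's transfer function to that IN value gives OUT[B7] (row B7 above).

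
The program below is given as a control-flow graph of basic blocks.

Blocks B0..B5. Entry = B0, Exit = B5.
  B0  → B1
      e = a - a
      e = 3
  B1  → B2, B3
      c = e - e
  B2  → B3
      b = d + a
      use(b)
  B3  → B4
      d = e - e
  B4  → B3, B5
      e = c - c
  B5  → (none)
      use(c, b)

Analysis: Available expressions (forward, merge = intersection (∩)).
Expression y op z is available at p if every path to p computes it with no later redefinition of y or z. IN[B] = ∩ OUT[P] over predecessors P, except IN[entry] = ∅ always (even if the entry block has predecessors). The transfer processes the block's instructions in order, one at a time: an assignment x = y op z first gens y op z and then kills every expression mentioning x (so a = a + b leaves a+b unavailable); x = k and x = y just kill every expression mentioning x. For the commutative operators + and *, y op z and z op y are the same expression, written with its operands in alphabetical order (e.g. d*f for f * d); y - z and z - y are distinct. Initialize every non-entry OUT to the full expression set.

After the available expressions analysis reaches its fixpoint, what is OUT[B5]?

Fixpoint table:
  B0:   IN={}   OUT={a-a}
  B1:   IN={a-a}   OUT={a-a, e-e}
  B2:   IN={a-a, e-e}   OUT={a+d, a-a, e-e}
  B3:   IN={a-a}   OUT={a-a, e-e}
  B4:   IN={a-a, e-e}   OUT={a-a, c-c}
  B5:   IN={a-a, c-c}   OUT={a-a, c-c}

Merge at B5: IN[B5] = OUT[B4] = {a-a, c-c}
Applying B5's transfer function to that IN value gives OUT[B5] (row B5 above).

Answer: {a-a, c-c}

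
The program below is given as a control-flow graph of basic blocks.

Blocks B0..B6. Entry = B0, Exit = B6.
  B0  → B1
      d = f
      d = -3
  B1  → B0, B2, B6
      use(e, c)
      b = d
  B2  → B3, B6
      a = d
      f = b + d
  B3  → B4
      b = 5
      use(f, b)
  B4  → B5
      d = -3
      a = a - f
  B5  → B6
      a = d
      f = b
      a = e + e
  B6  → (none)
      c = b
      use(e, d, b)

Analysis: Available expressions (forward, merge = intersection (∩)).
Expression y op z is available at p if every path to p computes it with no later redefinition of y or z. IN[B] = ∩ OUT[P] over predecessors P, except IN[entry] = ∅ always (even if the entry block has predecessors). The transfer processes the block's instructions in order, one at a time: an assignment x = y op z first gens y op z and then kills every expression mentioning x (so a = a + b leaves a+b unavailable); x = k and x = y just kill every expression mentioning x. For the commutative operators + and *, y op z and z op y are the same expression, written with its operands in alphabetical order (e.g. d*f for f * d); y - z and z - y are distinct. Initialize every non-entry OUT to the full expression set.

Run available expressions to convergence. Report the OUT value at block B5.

Answer: {e+e}

Derivation:
Fixpoint table:
  B0:  IN={}  OUT={}
  B1:  IN={}  OUT={}
  B2:  IN={}  OUT={b+d}
  B3:  IN={b+d}  OUT={}
  B4:  IN={}  OUT={}
  B5:  IN={}  OUT={e+e}
  B6:  IN={}  OUT={}

Merge at B5: IN[B5] = OUT[B4] = {}
Applying B5's transfer function to that IN value gives OUT[B5] (row B5 above).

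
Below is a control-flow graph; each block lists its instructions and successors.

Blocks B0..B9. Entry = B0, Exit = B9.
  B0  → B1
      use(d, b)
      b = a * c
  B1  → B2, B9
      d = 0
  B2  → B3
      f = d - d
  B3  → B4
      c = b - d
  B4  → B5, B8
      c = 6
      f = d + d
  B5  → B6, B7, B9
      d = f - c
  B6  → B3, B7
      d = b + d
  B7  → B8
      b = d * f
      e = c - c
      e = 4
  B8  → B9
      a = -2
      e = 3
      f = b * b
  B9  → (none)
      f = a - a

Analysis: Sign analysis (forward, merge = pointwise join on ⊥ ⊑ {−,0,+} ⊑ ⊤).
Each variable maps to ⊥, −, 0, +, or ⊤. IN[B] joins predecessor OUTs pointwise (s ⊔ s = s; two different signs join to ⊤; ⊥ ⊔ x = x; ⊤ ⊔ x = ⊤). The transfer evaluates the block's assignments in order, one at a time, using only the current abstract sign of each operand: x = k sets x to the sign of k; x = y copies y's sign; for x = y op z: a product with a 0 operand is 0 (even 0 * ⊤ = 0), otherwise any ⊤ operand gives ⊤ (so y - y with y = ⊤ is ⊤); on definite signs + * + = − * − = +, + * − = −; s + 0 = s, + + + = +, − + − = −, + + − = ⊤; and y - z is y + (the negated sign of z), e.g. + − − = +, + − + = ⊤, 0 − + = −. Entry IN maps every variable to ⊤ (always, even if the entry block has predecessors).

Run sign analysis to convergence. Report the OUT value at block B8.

Fixpoint table:
  B0: | IN=(all ⊤) | OUT=(all ⊤)
  B1: | IN=(all ⊤) | OUT={d:0; rest ⊤}
  B2: | IN={d:0; rest ⊤} | OUT={d:0, f:0; rest ⊤}
  B3: | IN=(all ⊤) | OUT=(all ⊤)
  B4: | IN=(all ⊤) | OUT={c:+; rest ⊤}
  B5: | IN={c:+; rest ⊤} | OUT={c:+; rest ⊤}
  B6: | IN={c:+; rest ⊤} | OUT={c:+; rest ⊤}
  B7: | IN={c:+; rest ⊤} | OUT={c:+, e:+; rest ⊤}
  B8: | IN={c:+; rest ⊤} | OUT={a:-, c:+, e:+; rest ⊤}
  B9: | IN=(all ⊤) | OUT=(all ⊤)

Merge at B8: IN[B8] = OUT[B4] ⊔ OUT[B7] = {a: ⊤, b: ⊤, c: +, d: ⊤, e: ⊤, f: ⊤}
Applying B8's transfer function to that IN value gives OUT[B8] (row B8 above).

Answer: {a: -, b: ⊤, c: +, d: ⊤, e: +, f: ⊤}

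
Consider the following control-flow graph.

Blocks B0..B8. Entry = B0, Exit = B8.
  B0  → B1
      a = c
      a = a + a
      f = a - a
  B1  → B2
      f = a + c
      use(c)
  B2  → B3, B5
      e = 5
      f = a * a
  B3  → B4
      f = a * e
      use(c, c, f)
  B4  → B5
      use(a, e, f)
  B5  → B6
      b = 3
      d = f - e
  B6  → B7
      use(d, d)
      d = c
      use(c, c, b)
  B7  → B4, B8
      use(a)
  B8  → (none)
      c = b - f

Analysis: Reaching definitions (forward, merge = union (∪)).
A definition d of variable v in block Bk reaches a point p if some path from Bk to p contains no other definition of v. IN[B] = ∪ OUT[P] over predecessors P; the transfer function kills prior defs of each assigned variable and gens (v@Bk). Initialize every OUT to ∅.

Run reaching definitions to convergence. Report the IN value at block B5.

Per-block solution:
  B0: | IN={} | OUT={a@B0, f@B0}
  B1: | IN={a@B0, f@B0} | OUT={a@B0, f@B1}
  B2: | IN={a@B0, f@B1} | OUT={a@B0, e@B2, f@B2}
  B3: | IN={a@B0, e@B2, f@B2} | OUT={a@B0, e@B2, f@B3}
  B4: | IN={a@B0, b@B5, d@B6, e@B2, f@B2, f@B3} | OUT={a@B0, b@B5, d@B6, e@B2, f@B2, f@B3}
  B5: | IN={a@B0, b@B5, d@B6, e@B2, f@B2, f@B3} | OUT={a@B0, b@B5, d@B5, e@B2, f@B2, f@B3}
  B6: | IN={a@B0, b@B5, d@B5, e@B2, f@B2, f@B3} | OUT={a@B0, b@B5, d@B6, e@B2, f@B2, f@B3}
  B7: | IN={a@B0, b@B5, d@B6, e@B2, f@B2, f@B3} | OUT={a@B0, b@B5, d@B6, e@B2, f@B2, f@B3}
  B8: | IN={a@B0, b@B5, d@B6, e@B2, f@B2, f@B3} | OUT={a@B0, b@B5, c@B8, d@B6, e@B2, f@B2, f@B3}

Merge at B5: IN[B5] = OUT[B2] ⊔ OUT[B4] = {a@B0, b@B5, d@B6, e@B2, f@B2, f@B3}

Answer: {a@B0, b@B5, d@B6, e@B2, f@B2, f@B3}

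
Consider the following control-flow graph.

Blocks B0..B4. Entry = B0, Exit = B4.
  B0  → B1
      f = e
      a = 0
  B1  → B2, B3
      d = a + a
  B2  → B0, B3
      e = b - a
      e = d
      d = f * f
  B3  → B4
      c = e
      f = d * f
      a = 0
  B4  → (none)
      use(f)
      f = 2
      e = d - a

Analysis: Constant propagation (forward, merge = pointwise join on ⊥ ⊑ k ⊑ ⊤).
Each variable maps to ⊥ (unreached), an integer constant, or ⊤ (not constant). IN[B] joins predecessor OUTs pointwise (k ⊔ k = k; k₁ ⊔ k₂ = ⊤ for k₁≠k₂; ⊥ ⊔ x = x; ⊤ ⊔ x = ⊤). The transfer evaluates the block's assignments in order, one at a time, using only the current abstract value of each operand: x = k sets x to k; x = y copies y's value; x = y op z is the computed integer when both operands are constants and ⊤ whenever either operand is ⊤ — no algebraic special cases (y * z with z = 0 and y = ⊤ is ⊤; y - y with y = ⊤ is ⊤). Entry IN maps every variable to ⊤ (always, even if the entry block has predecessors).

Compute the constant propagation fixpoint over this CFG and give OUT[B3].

Answer: {a: 0, b: ⊤, c: ⊤, d: ⊤, e: ⊤, f: ⊤}

Trace:
Fixpoint table:
  B0: | IN=(all ⊤) | OUT={a:0; rest ⊤}
  B1: | IN={a:0; rest ⊤} | OUT={a:0, d:0; rest ⊤}
  B2: | IN={a:0, d:0; rest ⊤} | OUT={a:0, e:0; rest ⊤}
  B3: | IN={a:0; rest ⊤} | OUT={a:0; rest ⊤}
  B4: | IN={a:0; rest ⊤} | OUT={a:0, f:2; rest ⊤}

Merge at B3: IN[B3] = OUT[B1] ⊔ OUT[B2] = {a: 0, b: ⊤, c: ⊤, d: ⊤, e: ⊤, f: ⊤}
Applying B3's transfer function to that IN value gives OUT[B3] (row B3 above).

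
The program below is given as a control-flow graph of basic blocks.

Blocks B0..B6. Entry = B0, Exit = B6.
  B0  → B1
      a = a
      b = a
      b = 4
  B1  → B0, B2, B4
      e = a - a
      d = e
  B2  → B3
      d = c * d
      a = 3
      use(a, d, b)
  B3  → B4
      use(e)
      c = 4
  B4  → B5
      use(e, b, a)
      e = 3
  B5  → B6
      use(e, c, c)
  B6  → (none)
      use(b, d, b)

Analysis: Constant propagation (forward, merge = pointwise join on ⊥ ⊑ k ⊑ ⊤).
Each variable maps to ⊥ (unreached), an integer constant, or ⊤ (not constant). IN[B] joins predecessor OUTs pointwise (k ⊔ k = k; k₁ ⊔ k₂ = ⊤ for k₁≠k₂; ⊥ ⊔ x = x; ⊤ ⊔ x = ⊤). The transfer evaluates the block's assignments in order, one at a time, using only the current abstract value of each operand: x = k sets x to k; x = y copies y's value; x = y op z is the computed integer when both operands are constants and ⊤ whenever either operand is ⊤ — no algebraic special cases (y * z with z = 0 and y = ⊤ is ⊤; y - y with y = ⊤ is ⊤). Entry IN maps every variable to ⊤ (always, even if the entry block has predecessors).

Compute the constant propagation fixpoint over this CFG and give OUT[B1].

Fixpoint table:
  B0: | IN=(all ⊤) | OUT={b:4; rest ⊤}
  B1: | IN={b:4; rest ⊤} | OUT={b:4; rest ⊤}
  B2: | IN={b:4; rest ⊤} | OUT={a:3, b:4; rest ⊤}
  B3: | IN={a:3, b:4; rest ⊤} | OUT={a:3, b:4, c:4; rest ⊤}
  B4: | IN={b:4; rest ⊤} | OUT={b:4, e:3; rest ⊤}
  B5: | IN={b:4, e:3; rest ⊤} | OUT={b:4, e:3; rest ⊤}
  B6: | IN={b:4, e:3; rest ⊤} | OUT={b:4, e:3; rest ⊤}

Merge at B1: IN[B1] = OUT[B0] = {a: ⊤, b: 4, c: ⊤, d: ⊤, e: ⊤, f: ⊤}
Applying B1's transfer function to that IN value gives OUT[B1] (row B1 above).

Answer: {a: ⊤, b: 4, c: ⊤, d: ⊤, e: ⊤, f: ⊤}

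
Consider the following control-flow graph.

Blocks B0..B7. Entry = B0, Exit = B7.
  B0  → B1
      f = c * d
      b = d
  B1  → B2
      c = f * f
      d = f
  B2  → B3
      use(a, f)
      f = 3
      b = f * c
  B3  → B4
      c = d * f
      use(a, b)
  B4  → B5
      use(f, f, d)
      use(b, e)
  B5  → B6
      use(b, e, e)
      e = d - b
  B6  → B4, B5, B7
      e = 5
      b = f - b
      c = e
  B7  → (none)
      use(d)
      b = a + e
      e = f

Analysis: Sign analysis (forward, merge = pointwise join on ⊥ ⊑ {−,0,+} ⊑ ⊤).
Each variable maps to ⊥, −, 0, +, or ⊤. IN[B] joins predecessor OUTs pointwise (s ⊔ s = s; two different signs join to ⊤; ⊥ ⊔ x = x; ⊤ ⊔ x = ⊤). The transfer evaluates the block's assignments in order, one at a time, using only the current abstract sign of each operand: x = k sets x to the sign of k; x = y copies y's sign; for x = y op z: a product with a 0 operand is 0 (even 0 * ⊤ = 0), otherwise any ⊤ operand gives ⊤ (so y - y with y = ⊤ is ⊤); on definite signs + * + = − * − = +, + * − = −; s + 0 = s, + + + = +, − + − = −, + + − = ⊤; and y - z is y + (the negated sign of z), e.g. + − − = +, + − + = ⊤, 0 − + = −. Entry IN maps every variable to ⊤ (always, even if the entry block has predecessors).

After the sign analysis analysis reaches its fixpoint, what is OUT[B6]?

Answer: {a: ⊤, b: ⊤, c: +, d: ⊤, e: +, f: +}

Working:
Fixpoint table:
  B0:  IN=(all ⊤)  OUT=(all ⊤)
  B1:  IN=(all ⊤)  OUT=(all ⊤)
  B2:  IN=(all ⊤)  OUT={f:+; rest ⊤}
  B3:  IN={f:+; rest ⊤}  OUT={f:+; rest ⊤}
  B4:  IN={f:+; rest ⊤}  OUT={f:+; rest ⊤}
  B5:  IN={f:+; rest ⊤}  OUT={f:+; rest ⊤}
  B6:  IN={f:+; rest ⊤}  OUT={c:+, e:+, f:+; rest ⊤}
  B7:  IN={c:+, e:+, f:+; rest ⊤}  OUT={c:+, e:+, f:+; rest ⊤}

Merge at B6: IN[B6] = OUT[B5] = {a: ⊤, b: ⊤, c: ⊤, d: ⊤, e: ⊤, f: +}
Applying B6's transfer function to that IN value gives OUT[B6] (row B6 above).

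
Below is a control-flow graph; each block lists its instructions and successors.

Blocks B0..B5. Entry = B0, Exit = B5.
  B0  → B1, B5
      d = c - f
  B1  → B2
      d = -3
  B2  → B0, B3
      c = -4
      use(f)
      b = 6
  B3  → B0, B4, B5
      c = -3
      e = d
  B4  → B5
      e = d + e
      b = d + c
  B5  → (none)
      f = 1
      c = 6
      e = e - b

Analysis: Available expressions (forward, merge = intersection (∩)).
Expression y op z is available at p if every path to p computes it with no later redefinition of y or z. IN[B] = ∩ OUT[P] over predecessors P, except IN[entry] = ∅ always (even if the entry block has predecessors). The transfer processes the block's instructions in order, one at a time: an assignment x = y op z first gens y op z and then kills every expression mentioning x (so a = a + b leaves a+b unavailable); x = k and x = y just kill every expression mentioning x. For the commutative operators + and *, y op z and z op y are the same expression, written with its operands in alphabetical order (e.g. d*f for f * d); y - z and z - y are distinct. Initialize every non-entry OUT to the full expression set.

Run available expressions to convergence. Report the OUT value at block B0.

Answer: {c-f}

Derivation:
Fixpoint table:
  B0:   IN={}   OUT={c-f}
  B1:   IN={c-f}   OUT={c-f}
  B2:   IN={c-f}   OUT={}
  B3:   IN={}   OUT={}
  B4:   IN={}   OUT={c+d}
  B5:   IN={}   OUT={}

Merge at B0 (entry node, so the boundary value {} is joined with the incoming edge(s)): IN[B0] = {} ∩ OUT[B2] ∩ OUT[B3] = {}
Applying B0's transfer function to that IN value gives OUT[B0] (row B0 above).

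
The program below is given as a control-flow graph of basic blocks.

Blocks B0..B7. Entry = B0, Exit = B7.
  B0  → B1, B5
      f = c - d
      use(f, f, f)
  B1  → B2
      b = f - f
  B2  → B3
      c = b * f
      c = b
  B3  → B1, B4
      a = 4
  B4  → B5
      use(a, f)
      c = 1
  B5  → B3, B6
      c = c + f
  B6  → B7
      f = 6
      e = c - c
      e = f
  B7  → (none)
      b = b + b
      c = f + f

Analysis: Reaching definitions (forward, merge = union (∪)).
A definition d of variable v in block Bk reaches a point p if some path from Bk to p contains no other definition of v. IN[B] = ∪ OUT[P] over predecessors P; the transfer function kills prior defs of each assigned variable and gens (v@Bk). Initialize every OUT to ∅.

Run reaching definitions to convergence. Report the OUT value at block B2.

Converged values:
  B0:   IN={}   OUT={f@B0}
  B1:   IN={a@B3, b@B1, c@B2, c@B5, f@B0}   OUT={a@B3, b@B1, c@B2, c@B5, f@B0}
  B2:   IN={a@B3, b@B1, c@B2, c@B5, f@B0}   OUT={a@B3, b@B1, c@B2, f@B0}
  B3:   IN={a@B3, b@B1, c@B2, c@B5, f@B0}   OUT={a@B3, b@B1, c@B2, c@B5, f@B0}
  B4:   IN={a@B3, b@B1, c@B2, c@B5, f@B0}   OUT={a@B3, b@B1, c@B4, f@B0}
  B5:   IN={a@B3, b@B1, c@B4, f@B0}   OUT={a@B3, b@B1, c@B5, f@B0}
  B6:   IN={a@B3, b@B1, c@B5, f@B0}   OUT={a@B3, b@B1, c@B5, e@B6, f@B6}
  B7:   IN={a@B3, b@B1, c@B5, e@B6, f@B6}   OUT={a@B3, b@B7, c@B7, e@B6, f@B6}

Merge at B2: IN[B2] = OUT[B1] = {a@B3, b@B1, c@B2, c@B5, f@B0}
Applying B2's transfer function to that IN value gives OUT[B2] (row B2 above).

Answer: {a@B3, b@B1, c@B2, f@B0}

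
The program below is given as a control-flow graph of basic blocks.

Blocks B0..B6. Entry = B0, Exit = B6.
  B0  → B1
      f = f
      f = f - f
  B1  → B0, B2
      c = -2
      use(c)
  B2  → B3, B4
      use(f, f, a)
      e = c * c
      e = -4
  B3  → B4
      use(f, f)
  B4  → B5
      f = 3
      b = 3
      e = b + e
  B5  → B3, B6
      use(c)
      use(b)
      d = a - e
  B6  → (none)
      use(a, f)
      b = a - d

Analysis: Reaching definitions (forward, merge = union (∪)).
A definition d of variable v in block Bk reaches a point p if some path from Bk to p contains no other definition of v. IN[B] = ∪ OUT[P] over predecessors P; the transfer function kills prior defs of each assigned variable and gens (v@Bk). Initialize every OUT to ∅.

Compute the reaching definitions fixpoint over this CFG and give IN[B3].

Per-block solution:
  B0:   IN={c@B1, f@B0}   OUT={c@B1, f@B0}
  B1:   IN={c@B1, f@B0}   OUT={c@B1, f@B0}
  B2:   IN={c@B1, f@B0}   OUT={c@B1, e@B2, f@B0}
  B3:   IN={b@B4, c@B1, d@B5, e@B2, e@B4, f@B0, f@B4}   OUT={b@B4, c@B1, d@B5, e@B2, e@B4, f@B0, f@B4}
  B4:   IN={b@B4, c@B1, d@B5, e@B2, e@B4, f@B0, f@B4}   OUT={b@B4, c@B1, d@B5, e@B4, f@B4}
  B5:   IN={b@B4, c@B1, d@B5, e@B4, f@B4}   OUT={b@B4, c@B1, d@B5, e@B4, f@B4}
  B6:   IN={b@B4, c@B1, d@B5, e@B4, f@B4}   OUT={b@B6, c@B1, d@B5, e@B4, f@B4}

Merge at B3: IN[B3] = OUT[B2] ⊔ OUT[B5] = {b@B4, c@B1, d@B5, e@B2, e@B4, f@B0, f@B4}

Answer: {b@B4, c@B1, d@B5, e@B2, e@B4, f@B0, f@B4}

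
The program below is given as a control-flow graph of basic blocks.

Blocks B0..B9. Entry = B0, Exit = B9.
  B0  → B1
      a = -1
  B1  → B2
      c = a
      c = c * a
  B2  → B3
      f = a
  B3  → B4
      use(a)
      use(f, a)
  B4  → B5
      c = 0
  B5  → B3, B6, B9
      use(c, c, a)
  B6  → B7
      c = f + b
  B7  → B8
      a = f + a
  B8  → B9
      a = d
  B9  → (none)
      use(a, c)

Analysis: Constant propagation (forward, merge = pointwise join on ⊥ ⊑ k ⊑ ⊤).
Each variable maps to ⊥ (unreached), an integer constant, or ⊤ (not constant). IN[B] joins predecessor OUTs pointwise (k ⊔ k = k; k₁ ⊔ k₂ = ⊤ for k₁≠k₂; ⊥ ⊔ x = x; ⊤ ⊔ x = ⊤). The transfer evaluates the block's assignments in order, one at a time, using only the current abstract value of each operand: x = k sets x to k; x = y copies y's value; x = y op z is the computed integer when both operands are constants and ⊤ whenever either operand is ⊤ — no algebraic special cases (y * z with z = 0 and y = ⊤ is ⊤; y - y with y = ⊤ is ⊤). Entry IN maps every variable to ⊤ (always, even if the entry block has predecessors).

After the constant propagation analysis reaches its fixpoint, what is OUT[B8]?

Per-block solution:
  B0: | IN=(all ⊤) | OUT={a:-1; rest ⊤}
  B1: | IN={a:-1; rest ⊤} | OUT={a:-1, c:1; rest ⊤}
  B2: | IN={a:-1, c:1; rest ⊤} | OUT={a:-1, c:1, f:-1; rest ⊤}
  B3: | IN={a:-1, f:-1; rest ⊤} | OUT={a:-1, f:-1; rest ⊤}
  B4: | IN={a:-1, f:-1; rest ⊤} | OUT={a:-1, c:0, f:-1; rest ⊤}
  B5: | IN={a:-1, c:0, f:-1; rest ⊤} | OUT={a:-1, c:0, f:-1; rest ⊤}
  B6: | IN={a:-1, c:0, f:-1; rest ⊤} | OUT={a:-1, f:-1; rest ⊤}
  B7: | IN={a:-1, f:-1; rest ⊤} | OUT={a:-2, f:-1; rest ⊤}
  B8: | IN={a:-2, f:-1; rest ⊤} | OUT={f:-1; rest ⊤}
  B9: | IN={f:-1; rest ⊤} | OUT={f:-1; rest ⊤}

Merge at B8: IN[B8] = OUT[B7] = {a: -2, b: ⊤, c: ⊤, d: ⊤, e: ⊤, f: -1}
Applying B8's transfer function to that IN value gives OUT[B8] (row B8 above).

Answer: {a: ⊤, b: ⊤, c: ⊤, d: ⊤, e: ⊤, f: -1}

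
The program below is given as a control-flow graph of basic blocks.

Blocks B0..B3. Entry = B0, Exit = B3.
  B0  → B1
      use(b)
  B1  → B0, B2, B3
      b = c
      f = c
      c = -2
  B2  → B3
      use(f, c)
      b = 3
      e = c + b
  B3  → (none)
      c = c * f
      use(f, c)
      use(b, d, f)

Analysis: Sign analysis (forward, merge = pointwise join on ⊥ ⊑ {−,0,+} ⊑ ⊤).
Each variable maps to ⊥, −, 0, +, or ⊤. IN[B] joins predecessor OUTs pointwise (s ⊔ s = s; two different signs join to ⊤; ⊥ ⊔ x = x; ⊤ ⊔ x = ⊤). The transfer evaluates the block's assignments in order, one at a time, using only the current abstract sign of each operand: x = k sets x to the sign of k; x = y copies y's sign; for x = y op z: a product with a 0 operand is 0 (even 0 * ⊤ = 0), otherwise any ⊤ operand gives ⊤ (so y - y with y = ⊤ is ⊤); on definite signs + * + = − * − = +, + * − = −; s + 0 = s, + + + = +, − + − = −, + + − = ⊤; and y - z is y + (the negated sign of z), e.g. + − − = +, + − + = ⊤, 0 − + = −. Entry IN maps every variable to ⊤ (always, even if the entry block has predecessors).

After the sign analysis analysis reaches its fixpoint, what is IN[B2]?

Converged values:
  B0:   IN=(all ⊤)   OUT=(all ⊤)
  B1:   IN=(all ⊤)   OUT={c:-; rest ⊤}
  B2:   IN={c:-; rest ⊤}   OUT={b:+, c:-; rest ⊤}
  B3:   IN={c:-; rest ⊤}   OUT=(all ⊤)

Merge at B2: IN[B2] = OUT[B1] = {a: ⊤, b: ⊤, c: -, d: ⊤, e: ⊤, f: ⊤}

Answer: {a: ⊤, b: ⊤, c: -, d: ⊤, e: ⊤, f: ⊤}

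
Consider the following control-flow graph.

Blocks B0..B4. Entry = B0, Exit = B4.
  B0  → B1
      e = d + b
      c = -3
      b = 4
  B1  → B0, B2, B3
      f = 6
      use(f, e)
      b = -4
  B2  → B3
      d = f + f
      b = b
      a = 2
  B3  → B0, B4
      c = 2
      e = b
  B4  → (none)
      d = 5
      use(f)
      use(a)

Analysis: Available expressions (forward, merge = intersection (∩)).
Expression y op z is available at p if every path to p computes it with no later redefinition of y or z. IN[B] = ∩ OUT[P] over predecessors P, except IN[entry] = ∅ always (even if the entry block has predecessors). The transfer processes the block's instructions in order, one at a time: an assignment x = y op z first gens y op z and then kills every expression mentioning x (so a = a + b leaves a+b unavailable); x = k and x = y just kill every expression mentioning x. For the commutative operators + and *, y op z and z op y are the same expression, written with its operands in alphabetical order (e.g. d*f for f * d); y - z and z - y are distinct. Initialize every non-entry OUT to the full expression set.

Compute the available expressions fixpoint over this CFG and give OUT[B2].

Fixpoint table:
  B0:  IN={}  OUT={}
  B1:  IN={}  OUT={}
  B2:  IN={}  OUT={f+f}
  B3:  IN={}  OUT={}
  B4:  IN={}  OUT={}

Merge at B2: IN[B2] = OUT[B1] = {}
Applying B2's transfer function to that IN value gives OUT[B2] (row B2 above).

Answer: {f+f}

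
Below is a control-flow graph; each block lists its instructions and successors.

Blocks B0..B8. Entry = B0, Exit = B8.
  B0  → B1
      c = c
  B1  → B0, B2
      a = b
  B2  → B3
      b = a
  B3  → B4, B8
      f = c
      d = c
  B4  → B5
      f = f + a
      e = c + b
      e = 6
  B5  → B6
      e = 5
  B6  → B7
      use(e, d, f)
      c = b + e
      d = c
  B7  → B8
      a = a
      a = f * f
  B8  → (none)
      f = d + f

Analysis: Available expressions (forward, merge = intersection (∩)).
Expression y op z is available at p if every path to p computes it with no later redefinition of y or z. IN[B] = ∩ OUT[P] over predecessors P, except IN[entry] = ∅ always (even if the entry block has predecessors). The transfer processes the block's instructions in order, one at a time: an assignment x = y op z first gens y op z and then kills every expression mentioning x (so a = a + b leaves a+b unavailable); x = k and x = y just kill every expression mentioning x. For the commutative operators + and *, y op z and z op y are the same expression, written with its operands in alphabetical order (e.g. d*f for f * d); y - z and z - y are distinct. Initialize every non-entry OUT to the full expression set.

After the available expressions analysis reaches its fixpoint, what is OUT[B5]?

Answer: {b+c}

Trace:
Converged values:
  B0:  IN={}  OUT={}
  B1:  IN={}  OUT={}
  B2:  IN={}  OUT={}
  B3:  IN={}  OUT={}
  B4:  IN={}  OUT={b+c}
  B5:  IN={b+c}  OUT={b+c}
  B6:  IN={b+c}  OUT={b+e}
  B7:  IN={b+e}  OUT={b+e, f*f}
  B8:  IN={}  OUT={}

Merge at B5: IN[B5] = OUT[B4] = {b+c}
Applying B5's transfer function to that IN value gives OUT[B5] (row B5 above).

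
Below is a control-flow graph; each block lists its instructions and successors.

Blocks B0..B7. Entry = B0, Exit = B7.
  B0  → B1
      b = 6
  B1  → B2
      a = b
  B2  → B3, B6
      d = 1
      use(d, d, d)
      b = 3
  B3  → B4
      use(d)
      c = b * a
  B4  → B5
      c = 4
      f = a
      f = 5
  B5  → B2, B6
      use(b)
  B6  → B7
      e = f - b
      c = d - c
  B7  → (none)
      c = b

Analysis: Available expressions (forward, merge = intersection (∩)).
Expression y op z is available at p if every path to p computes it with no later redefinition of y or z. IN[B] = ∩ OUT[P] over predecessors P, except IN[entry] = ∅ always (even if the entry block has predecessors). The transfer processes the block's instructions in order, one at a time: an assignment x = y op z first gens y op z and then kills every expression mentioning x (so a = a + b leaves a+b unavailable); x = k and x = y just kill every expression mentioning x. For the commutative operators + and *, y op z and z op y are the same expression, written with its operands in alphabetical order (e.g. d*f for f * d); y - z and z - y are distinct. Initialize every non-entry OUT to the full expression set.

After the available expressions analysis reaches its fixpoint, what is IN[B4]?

Answer: {a*b}

Derivation:
Fixpoint table:
  B0:  IN={}  OUT={}
  B1:  IN={}  OUT={}
  B2:  IN={}  OUT={}
  B3:  IN={}  OUT={a*b}
  B4:  IN={a*b}  OUT={a*b}
  B5:  IN={a*b}  OUT={a*b}
  B6:  IN={}  OUT={f-b}
  B7:  IN={f-b}  OUT={f-b}

Merge at B4: IN[B4] = OUT[B3] = {a*b}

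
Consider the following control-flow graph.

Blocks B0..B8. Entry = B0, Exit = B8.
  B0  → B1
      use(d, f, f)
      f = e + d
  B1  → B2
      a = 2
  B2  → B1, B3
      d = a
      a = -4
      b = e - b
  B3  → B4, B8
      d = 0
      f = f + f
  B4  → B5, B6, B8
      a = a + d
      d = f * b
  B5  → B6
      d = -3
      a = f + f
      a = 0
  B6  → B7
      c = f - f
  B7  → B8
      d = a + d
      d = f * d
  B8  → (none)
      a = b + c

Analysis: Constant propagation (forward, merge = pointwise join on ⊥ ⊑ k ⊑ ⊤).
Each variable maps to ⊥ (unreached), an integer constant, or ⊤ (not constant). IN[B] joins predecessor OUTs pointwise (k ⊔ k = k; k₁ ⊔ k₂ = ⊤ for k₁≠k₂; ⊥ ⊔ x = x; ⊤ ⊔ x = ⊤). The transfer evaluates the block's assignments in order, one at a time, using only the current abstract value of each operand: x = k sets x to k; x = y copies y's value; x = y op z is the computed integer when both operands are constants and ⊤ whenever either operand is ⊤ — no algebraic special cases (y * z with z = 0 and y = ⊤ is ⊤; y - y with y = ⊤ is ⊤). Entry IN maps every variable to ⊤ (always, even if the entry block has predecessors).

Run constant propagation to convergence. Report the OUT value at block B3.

Converged values:
  B0:  IN=(all ⊤)  OUT=(all ⊤)
  B1:  IN=(all ⊤)  OUT={a:2; rest ⊤}
  B2:  IN={a:2; rest ⊤}  OUT={a:-4, d:2; rest ⊤}
  B3:  IN={a:-4, d:2; rest ⊤}  OUT={a:-4, d:0; rest ⊤}
  B4:  IN={a:-4, d:0; rest ⊤}  OUT={a:-4; rest ⊤}
  B5:  IN={a:-4; rest ⊤}  OUT={a:0, d:-3; rest ⊤}
  B6:  IN=(all ⊤)  OUT=(all ⊤)
  B7:  IN=(all ⊤)  OUT=(all ⊤)
  B8:  IN=(all ⊤)  OUT=(all ⊤)

Merge at B3: IN[B3] = OUT[B2] = {a: -4, b: ⊤, c: ⊤, d: 2, e: ⊤, f: ⊤}
Applying B3's transfer function to that IN value gives OUT[B3] (row B3 above).

Answer: {a: -4, b: ⊤, c: ⊤, d: 0, e: ⊤, f: ⊤}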